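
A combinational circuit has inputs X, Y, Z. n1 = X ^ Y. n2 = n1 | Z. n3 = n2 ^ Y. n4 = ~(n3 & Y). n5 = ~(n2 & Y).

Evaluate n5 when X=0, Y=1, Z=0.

n1 = 0 ^ 1 = 1
n2 = 1 | 0 = 1
n5 = ~(1 & 1) = 0

0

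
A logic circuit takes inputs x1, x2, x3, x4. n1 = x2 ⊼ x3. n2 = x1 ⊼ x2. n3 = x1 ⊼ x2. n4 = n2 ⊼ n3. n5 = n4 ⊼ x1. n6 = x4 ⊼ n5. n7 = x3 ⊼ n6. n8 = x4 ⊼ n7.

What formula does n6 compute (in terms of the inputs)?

n2 = x1 ⊼ x2
n3 = x1 ⊼ x2
n4 = n2 ⊼ n3 = (x1 ⊼ x2) ⊼ (x1 ⊼ x2)
n5 = n4 ⊼ x1 = ((x1 ⊼ x2) ⊼ (x1 ⊼ x2)) ⊼ x1
n6 = x4 ⊼ n5 = x4 ⊼ (((x1 ⊼ x2) ⊼ (x1 ⊼ x2)) ⊼ x1)

x4 ⊼ (((x1 ⊼ x2) ⊼ (x1 ⊼ x2)) ⊼ x1)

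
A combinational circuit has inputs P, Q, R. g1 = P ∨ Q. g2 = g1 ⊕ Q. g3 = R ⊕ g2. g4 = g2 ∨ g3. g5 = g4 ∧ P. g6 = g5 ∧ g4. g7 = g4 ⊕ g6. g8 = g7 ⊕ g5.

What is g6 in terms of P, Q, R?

g1 = P ∨ Q
g2 = g1 ⊕ Q = (P ∨ Q) ⊕ Q
g3 = R ⊕ g2 = R ⊕ ((P ∨ Q) ⊕ Q)
g4 = g2 ∨ g3 = ((P ∨ Q) ⊕ Q) ∨ (R ⊕ ((P ∨ Q) ⊕ Q))
g5 = g4 ∧ P = (((P ∨ Q) ⊕ Q) ∨ (R ⊕ ((P ∨ Q) ⊕ Q))) ∧ P
g6 = g5 ∧ g4 = ((((P ∨ Q) ⊕ Q) ∨ (R ⊕ ((P ∨ Q) ⊕ Q))) ∧ P) ∧ (((P ∨ Q) ⊕ Q) ∨ (R ⊕ ((P ∨ Q) ⊕ Q)))

((((P ∨ Q) ⊕ Q) ∨ (R ⊕ ((P ∨ Q) ⊕ Q))) ∧ P) ∧ (((P ∨ Q) ⊕ Q) ∨ (R ⊕ ((P ∨ Q) ⊕ Q)))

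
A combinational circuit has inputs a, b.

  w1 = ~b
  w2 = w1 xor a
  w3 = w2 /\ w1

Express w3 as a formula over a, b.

w1 = ~b
w2 = w1 xor a = ~b xor a
w3 = w2 /\ w1 = (~b xor a) /\ ~b

(~b xor a) /\ ~b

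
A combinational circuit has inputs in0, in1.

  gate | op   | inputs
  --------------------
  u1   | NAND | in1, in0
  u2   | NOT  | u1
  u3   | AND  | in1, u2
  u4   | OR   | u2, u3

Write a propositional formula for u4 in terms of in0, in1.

u1 = in1 NAND in0
u2 = NOT u1 = NOT (in1 NAND in0)
u3 = in1 AND u2 = in1 AND NOT (in1 NAND in0)
u4 = u2 OR u3 = NOT (in1 NAND in0) OR (in1 AND NOT (in1 NAND in0))

NOT (in1 NAND in0) OR (in1 AND NOT (in1 NAND in0))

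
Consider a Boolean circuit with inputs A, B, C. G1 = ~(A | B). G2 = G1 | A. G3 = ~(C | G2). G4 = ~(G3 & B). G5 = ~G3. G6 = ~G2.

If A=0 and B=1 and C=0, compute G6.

1

G1 = ~(0 | 1) = 0
G2 = 0 | 0 = 0
G6 = ~0 = 1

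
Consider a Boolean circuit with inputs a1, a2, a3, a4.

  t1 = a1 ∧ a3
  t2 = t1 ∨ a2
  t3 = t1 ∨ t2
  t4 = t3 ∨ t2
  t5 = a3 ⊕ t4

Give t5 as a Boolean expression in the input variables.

a3 ⊕ (((a1 ∧ a3) ∨ ((a1 ∧ a3) ∨ a2)) ∨ ((a1 ∧ a3) ∨ a2))

t1 = a1 ∧ a3
t2 = t1 ∨ a2 = (a1 ∧ a3) ∨ a2
t3 = t1 ∨ t2 = (a1 ∧ a3) ∨ ((a1 ∧ a3) ∨ a2)
t4 = t3 ∨ t2 = ((a1 ∧ a3) ∨ ((a1 ∧ a3) ∨ a2)) ∨ ((a1 ∧ a3) ∨ a2)
t5 = a3 ⊕ t4 = a3 ⊕ (((a1 ∧ a3) ∨ ((a1 ∧ a3) ∨ a2)) ∨ ((a1 ∧ a3) ∨ a2))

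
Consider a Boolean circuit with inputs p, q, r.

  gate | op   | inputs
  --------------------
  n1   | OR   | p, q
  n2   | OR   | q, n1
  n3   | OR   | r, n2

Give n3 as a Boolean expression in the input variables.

r OR (q OR (p OR q))

n1 = p OR q
n2 = q OR n1 = q OR (p OR q)
n3 = r OR n2 = r OR (q OR (p OR q))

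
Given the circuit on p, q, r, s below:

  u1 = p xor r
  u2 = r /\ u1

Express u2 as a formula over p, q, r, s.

r /\ (p xor r)

u1 = p xor r
u2 = r /\ u1 = r /\ (p xor r)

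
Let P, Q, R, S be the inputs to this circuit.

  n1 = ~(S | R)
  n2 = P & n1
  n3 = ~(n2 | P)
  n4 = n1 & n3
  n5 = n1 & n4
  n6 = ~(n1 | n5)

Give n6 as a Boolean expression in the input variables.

~((~(S | R)) | ((~(S | R)) & ((~(S | R)) & (~((P & (~(S | R))) | P)))))

n1 = ~(S | R)
n2 = P & n1 = P & (~(S | R))
n3 = ~(n2 | P) = ~((P & (~(S | R))) | P)
n4 = n1 & n3 = (~(S | R)) & (~((P & (~(S | R))) | P))
n5 = n1 & n4 = (~(S | R)) & ((~(S | R)) & (~((P & (~(S | R))) | P)))
n6 = ~(n1 | n5) = ~((~(S | R)) | ((~(S | R)) & ((~(S | R)) & (~((P & (~(S | R))) | P)))))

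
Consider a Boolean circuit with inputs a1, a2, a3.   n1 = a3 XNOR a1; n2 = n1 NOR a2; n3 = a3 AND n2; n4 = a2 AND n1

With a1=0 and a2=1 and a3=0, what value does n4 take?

n1 = 0 XNOR 0 = 1
n4 = 1 AND 1 = 1

1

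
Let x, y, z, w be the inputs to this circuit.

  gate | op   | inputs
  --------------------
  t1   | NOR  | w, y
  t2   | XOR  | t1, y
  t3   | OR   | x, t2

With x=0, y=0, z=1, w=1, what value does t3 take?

0

t1 = 1 NOR 0 = 0
t2 = 0 XOR 0 = 0
t3 = 0 OR 0 = 0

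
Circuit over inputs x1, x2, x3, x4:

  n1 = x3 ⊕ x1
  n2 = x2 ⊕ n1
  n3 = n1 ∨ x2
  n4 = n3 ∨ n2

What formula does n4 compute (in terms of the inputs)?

n1 = x3 ⊕ x1
n2 = x2 ⊕ n1 = x2 ⊕ (x3 ⊕ x1)
n3 = n1 ∨ x2 = (x3 ⊕ x1) ∨ x2
n4 = n3 ∨ n2 = ((x3 ⊕ x1) ∨ x2) ∨ (x2 ⊕ (x3 ⊕ x1))

((x3 ⊕ x1) ∨ x2) ∨ (x2 ⊕ (x3 ⊕ x1))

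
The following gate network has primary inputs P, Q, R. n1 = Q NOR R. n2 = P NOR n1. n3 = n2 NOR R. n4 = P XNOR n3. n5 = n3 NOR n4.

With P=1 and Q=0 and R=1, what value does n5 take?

1

n1 = 0 NOR 1 = 0
n2 = 1 NOR 0 = 0
n3 = 0 NOR 1 = 0
n4 = 1 XNOR 0 = 0
n5 = 0 NOR 0 = 1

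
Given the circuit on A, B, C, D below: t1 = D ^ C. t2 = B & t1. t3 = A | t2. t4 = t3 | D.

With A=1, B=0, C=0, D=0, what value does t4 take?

1

t1 = 0 ^ 0 = 0
t2 = 0 & 0 = 0
t3 = 1 | 0 = 1
t4 = 1 | 0 = 1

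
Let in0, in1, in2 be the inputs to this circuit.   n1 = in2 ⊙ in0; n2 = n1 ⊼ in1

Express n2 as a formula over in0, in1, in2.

(in2 ⊙ in0) ⊼ in1

n1 = in2 ⊙ in0
n2 = n1 ⊼ in1 = (in2 ⊙ in0) ⊼ in1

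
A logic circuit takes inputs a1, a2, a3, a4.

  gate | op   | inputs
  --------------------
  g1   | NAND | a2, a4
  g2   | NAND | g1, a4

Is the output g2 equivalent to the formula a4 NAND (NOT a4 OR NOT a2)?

Yes

g1 = a2 NAND a4
g2 = g1 NAND a4 = (a2 NAND a4) NAND a4
At a1=0, a2=0, a3=0, a4=1: circuit gives 0, formula gives 0.
At a1=0, a2=0, a3=0, a4=0: circuit gives 1, formula gives 1.
Agrees on all 16 inputs.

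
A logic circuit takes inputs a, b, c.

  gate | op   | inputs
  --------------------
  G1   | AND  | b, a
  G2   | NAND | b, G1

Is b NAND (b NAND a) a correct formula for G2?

No

G1 = b AND a
G2 = b NAND G1 = b NAND (b AND a)
At a=0, b=1, c=0: circuit gives 1, formula gives 0.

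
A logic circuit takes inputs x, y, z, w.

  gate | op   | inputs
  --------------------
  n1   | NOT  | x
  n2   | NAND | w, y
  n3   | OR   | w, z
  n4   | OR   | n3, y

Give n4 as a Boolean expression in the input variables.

(w OR z) OR y

n3 = w OR z
n4 = n3 OR y = (w OR z) OR y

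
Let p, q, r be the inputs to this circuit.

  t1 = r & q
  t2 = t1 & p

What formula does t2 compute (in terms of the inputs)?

t1 = r & q
t2 = t1 & p = (r & q) & p

(r & q) & p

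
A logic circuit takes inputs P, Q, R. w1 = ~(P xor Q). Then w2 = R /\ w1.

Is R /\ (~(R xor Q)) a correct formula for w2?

w1 = ~(P xor Q)
w2 = R /\ w1 = R /\ (~(P xor Q))
At P=0, Q=0, R=1: circuit gives 1, formula gives 0.

No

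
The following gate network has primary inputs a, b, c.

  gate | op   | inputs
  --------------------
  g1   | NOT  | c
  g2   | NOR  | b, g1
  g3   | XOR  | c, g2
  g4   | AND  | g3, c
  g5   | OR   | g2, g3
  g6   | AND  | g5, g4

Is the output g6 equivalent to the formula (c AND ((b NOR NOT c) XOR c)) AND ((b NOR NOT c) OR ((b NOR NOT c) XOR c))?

Yes

g1 = NOT c
g2 = b NOR g1 = b NOR NOT c
g3 = c XOR g2 = c XOR (b NOR NOT c)
g4 = g3 AND c = (c XOR (b NOR NOT c)) AND c
g5 = g2 OR g3 = (b NOR NOT c) OR (c XOR (b NOR NOT c))
g6 = g5 AND g4 = ((b NOR NOT c) OR (c XOR (b NOR NOT c))) AND ((c XOR (b NOR NOT c)) AND c)
At a=0, b=0, c=0: circuit gives 0, formula gives 0.
At a=0, b=1, c=1: circuit gives 1, formula gives 1.
Agrees on all 8 inputs.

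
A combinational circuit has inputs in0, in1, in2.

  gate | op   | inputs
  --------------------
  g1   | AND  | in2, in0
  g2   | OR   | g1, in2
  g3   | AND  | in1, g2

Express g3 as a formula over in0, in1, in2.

g1 = in2 AND in0
g2 = g1 OR in2 = (in2 AND in0) OR in2
g3 = in1 AND g2 = in1 AND ((in2 AND in0) OR in2)

in1 AND ((in2 AND in0) OR in2)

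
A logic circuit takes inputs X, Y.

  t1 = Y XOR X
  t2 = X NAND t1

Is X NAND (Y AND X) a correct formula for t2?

t1 = Y XOR X
t2 = X NAND t1 = X NAND (Y XOR X)
At X=1, Y=0: circuit gives 0, formula gives 1.

No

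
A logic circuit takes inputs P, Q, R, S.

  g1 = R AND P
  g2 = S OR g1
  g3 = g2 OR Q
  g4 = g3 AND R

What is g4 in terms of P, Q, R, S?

((S OR (R AND P)) OR Q) AND R

g1 = R AND P
g2 = S OR g1 = S OR (R AND P)
g3 = g2 OR Q = (S OR (R AND P)) OR Q
g4 = g3 AND R = ((S OR (R AND P)) OR Q) AND R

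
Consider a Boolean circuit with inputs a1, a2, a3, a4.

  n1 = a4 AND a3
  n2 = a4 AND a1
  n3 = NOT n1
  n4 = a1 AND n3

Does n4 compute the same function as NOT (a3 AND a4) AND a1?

n1 = a4 AND a3
n3 = NOT n1 = NOT (a4 AND a3)
n4 = a1 AND n3 = a1 AND NOT (a4 AND a3)
At a1=0, a2=0, a3=0, a4=0: circuit gives 0, formula gives 0.
At a1=1, a2=0, a3=0, a4=0: circuit gives 1, formula gives 1.
Agrees on all 16 inputs.

Yes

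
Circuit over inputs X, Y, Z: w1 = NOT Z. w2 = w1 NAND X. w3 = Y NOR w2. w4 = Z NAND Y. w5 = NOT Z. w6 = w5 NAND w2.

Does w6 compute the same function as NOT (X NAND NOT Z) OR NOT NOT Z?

Yes

w1 = NOT Z
w2 = w1 NAND X = NOT Z NAND X
w5 = NOT Z
w6 = w5 NAND w2 = NOT Z NAND (NOT Z NAND X)
At X=0, Y=0, Z=0: circuit gives 0, formula gives 0.
At X=0, Y=0, Z=1: circuit gives 1, formula gives 1.
Agrees on all 8 inputs.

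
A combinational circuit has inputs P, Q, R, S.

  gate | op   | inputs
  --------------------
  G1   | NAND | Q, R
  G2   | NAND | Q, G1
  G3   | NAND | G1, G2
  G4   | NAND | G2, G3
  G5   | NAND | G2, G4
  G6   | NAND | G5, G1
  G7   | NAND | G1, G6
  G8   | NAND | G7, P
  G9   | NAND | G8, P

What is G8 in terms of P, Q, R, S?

G1 = Q NAND R
G2 = Q NAND G1 = Q NAND (Q NAND R)
G3 = G1 NAND G2 = (Q NAND R) NAND (Q NAND (Q NAND R))
G4 = G2 NAND G3 = (Q NAND (Q NAND R)) NAND ((Q NAND R) NAND (Q NAND (Q NAND R)))
G5 = G2 NAND G4 = (Q NAND (Q NAND R)) NAND ((Q NAND (Q NAND R)) NAND ((Q NAND R) NAND (Q NAND (Q NAND R))))
G6 = G5 NAND G1 = ((Q NAND (Q NAND R)) NAND ((Q NAND (Q NAND R)) NAND ((Q NAND R) NAND (Q NAND (Q NAND R))))) NAND (Q NAND R)
G7 = G1 NAND G6 = (Q NAND R) NAND (((Q NAND (Q NAND R)) NAND ((Q NAND (Q NAND R)) NAND ((Q NAND R) NAND (Q NAND (Q NAND R))))) NAND (Q NAND R))
G8 = G7 NAND P = ((Q NAND R) NAND (((Q NAND (Q NAND R)) NAND ((Q NAND (Q NAND R)) NAND ((Q NAND R) NAND (Q NAND (Q NAND R))))) NAND (Q NAND R))) NAND P

((Q NAND R) NAND (((Q NAND (Q NAND R)) NAND ((Q NAND (Q NAND R)) NAND ((Q NAND R) NAND (Q NAND (Q NAND R))))) NAND (Q NAND R))) NAND P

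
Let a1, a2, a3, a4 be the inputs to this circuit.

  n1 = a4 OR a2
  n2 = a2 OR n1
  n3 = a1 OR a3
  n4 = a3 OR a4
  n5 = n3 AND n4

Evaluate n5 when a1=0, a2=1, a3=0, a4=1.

0

n3 = 0 OR 0 = 0
n4 = 0 OR 1 = 1
n5 = 0 AND 1 = 0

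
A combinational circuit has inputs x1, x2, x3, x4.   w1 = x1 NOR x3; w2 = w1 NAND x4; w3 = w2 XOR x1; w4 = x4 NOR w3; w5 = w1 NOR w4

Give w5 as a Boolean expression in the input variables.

w1 = x1 NOR x3
w2 = w1 NAND x4 = (x1 NOR x3) NAND x4
w3 = w2 XOR x1 = ((x1 NOR x3) NAND x4) XOR x1
w4 = x4 NOR w3 = x4 NOR (((x1 NOR x3) NAND x4) XOR x1)
w5 = w1 NOR w4 = (x1 NOR x3) NOR (x4 NOR (((x1 NOR x3) NAND x4) XOR x1))

(x1 NOR x3) NOR (x4 NOR (((x1 NOR x3) NAND x4) XOR x1))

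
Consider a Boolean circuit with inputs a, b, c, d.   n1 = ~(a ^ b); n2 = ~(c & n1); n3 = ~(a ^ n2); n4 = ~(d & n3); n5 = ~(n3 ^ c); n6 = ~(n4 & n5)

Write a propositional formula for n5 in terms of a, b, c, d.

n1 = ~(a ^ b)
n2 = ~(c & n1) = ~(c & (~(a ^ b)))
n3 = ~(a ^ n2) = ~(a ^ (~(c & (~(a ^ b)))))
n5 = ~(n3 ^ c) = ~((~(a ^ (~(c & (~(a ^ b)))))) ^ c)

~((~(a ^ (~(c & (~(a ^ b)))))) ^ c)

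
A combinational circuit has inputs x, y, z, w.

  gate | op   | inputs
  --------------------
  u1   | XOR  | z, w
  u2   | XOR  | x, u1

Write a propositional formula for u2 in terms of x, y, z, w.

u1 = z XOR w
u2 = x XOR u1 = x XOR (z XOR w)

x XOR (z XOR w)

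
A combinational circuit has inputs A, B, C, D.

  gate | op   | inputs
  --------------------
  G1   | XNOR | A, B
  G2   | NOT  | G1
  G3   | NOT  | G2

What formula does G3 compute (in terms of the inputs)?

G1 = A XNOR B
G2 = NOT G1 = NOT (A XNOR B)
G3 = NOT G2 = NOT NOT (A XNOR B)

NOT NOT (A XNOR B)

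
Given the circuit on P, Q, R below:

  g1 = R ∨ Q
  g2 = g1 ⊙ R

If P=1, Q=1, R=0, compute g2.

g1 = 0 ∨ 1 = 1
g2 = 1 ⊙ 0 = 0

0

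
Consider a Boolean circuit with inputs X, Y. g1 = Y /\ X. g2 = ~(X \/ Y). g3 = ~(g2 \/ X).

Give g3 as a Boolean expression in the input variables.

g2 = ~(X \/ Y)
g3 = ~(g2 \/ X) = ~((~(X \/ Y)) \/ X)

~((~(X \/ Y)) \/ X)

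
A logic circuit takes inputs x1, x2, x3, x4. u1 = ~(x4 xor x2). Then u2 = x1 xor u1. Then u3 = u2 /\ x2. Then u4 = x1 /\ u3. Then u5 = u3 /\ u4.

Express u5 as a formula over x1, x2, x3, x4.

u1 = ~(x4 xor x2)
u2 = x1 xor u1 = x1 xor (~(x4 xor x2))
u3 = u2 /\ x2 = (x1 xor (~(x4 xor x2))) /\ x2
u4 = x1 /\ u3 = x1 /\ ((x1 xor (~(x4 xor x2))) /\ x2)
u5 = u3 /\ u4 = ((x1 xor (~(x4 xor x2))) /\ x2) /\ (x1 /\ ((x1 xor (~(x4 xor x2))) /\ x2))

((x1 xor (~(x4 xor x2))) /\ x2) /\ (x1 /\ ((x1 xor (~(x4 xor x2))) /\ x2))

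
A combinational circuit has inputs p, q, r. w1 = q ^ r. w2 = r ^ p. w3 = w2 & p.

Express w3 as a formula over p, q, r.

w2 = r ^ p
w3 = w2 & p = (r ^ p) & p

(r ^ p) & p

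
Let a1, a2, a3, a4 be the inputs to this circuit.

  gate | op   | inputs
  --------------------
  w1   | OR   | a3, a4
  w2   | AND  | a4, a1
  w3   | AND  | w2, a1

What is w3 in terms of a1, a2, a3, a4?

(a4 AND a1) AND a1

w2 = a4 AND a1
w3 = w2 AND a1 = (a4 AND a1) AND a1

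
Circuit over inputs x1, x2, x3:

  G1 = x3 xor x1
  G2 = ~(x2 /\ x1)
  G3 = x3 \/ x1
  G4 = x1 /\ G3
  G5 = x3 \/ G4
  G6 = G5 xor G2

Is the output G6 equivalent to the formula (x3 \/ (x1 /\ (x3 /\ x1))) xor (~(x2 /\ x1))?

G2 = ~(x2 /\ x1)
G3 = x3 \/ x1
G4 = x1 /\ G3 = x1 /\ (x3 \/ x1)
G5 = x3 \/ G4 = x3 \/ (x1 /\ (x3 \/ x1))
G6 = G5 xor G2 = (x3 \/ (x1 /\ (x3 \/ x1))) xor (~(x2 /\ x1))
At x1=1, x2=0, x3=0: circuit gives 0, formula gives 1.

No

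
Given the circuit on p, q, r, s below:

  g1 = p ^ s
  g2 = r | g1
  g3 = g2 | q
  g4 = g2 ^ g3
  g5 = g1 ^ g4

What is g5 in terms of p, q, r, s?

(p ^ s) ^ ((r | (p ^ s)) ^ ((r | (p ^ s)) | q))

g1 = p ^ s
g2 = r | g1 = r | (p ^ s)
g3 = g2 | q = (r | (p ^ s)) | q
g4 = g2 ^ g3 = (r | (p ^ s)) ^ ((r | (p ^ s)) | q)
g5 = g1 ^ g4 = (p ^ s) ^ ((r | (p ^ s)) ^ ((r | (p ^ s)) | q))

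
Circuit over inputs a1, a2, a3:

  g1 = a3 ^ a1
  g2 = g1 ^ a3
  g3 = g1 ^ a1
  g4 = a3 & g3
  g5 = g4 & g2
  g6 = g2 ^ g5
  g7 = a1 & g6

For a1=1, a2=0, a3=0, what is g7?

1

g1 = 0 ^ 1 = 1
g2 = 1 ^ 0 = 1
g3 = 1 ^ 1 = 0
g4 = 0 & 0 = 0
g5 = 0 & 1 = 0
g6 = 1 ^ 0 = 1
g7 = 1 & 1 = 1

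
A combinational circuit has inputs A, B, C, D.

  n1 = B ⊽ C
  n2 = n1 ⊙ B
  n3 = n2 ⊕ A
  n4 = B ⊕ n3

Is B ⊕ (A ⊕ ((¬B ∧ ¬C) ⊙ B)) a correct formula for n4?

Yes

n1 = B ⊽ C
n2 = n1 ⊙ B = (B ⊽ C) ⊙ B
n3 = n2 ⊕ A = ((B ⊽ C) ⊙ B) ⊕ A
n4 = B ⊕ n3 = B ⊕ (((B ⊽ C) ⊙ B) ⊕ A)
At A=0, B=0, C=0, D=0: circuit gives 0, formula gives 0.
At A=0, B=0, C=1, D=0: circuit gives 1, formula gives 1.
Agrees on all 16 inputs.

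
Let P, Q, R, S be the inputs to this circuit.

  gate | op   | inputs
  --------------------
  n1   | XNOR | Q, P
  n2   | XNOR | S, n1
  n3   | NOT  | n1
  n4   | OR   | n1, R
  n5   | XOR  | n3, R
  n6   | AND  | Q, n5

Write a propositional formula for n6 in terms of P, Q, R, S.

n1 = Q XNOR P
n3 = NOT n1 = NOT (Q XNOR P)
n5 = n3 XOR R = NOT (Q XNOR P) XOR R
n6 = Q AND n5 = Q AND (NOT (Q XNOR P) XOR R)

Q AND (NOT (Q XNOR P) XOR R)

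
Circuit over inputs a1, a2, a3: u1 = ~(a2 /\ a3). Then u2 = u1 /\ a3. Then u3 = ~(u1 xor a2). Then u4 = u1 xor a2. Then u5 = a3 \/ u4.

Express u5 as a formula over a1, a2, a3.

a3 \/ ((~(a2 /\ a3)) xor a2)

u1 = ~(a2 /\ a3)
u4 = u1 xor a2 = (~(a2 /\ a3)) xor a2
u5 = a3 \/ u4 = a3 \/ ((~(a2 /\ a3)) xor a2)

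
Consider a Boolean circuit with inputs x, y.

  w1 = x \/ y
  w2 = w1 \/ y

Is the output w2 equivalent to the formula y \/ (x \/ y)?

Yes

w1 = x \/ y
w2 = w1 \/ y = (x \/ y) \/ y
At x=0, y=0: circuit gives 0, formula gives 0.
At x=0, y=1: circuit gives 1, formula gives 1.
Agrees on all 4 inputs.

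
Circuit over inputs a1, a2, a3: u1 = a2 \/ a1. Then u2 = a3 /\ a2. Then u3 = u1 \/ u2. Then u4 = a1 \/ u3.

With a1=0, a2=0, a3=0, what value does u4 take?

u1 = 0 \/ 0 = 0
u2 = 0 /\ 0 = 0
u3 = 0 \/ 0 = 0
u4 = 0 \/ 0 = 0

0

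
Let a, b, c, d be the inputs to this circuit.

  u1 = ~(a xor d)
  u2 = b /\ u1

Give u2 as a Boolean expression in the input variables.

b /\ (~(a xor d))

u1 = ~(a xor d)
u2 = b /\ u1 = b /\ (~(a xor d))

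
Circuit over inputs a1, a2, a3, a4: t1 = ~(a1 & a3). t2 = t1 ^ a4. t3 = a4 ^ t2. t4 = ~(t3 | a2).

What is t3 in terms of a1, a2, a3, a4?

a4 ^ ((~(a1 & a3)) ^ a4)

t1 = ~(a1 & a3)
t2 = t1 ^ a4 = (~(a1 & a3)) ^ a4
t3 = a4 ^ t2 = a4 ^ ((~(a1 & a3)) ^ a4)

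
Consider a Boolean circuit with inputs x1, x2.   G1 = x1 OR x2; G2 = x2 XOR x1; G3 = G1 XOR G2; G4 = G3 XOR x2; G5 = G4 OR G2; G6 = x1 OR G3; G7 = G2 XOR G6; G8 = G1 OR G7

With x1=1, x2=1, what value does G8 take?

1

G1 = 1 OR 1 = 1
G2 = 1 XOR 1 = 0
G3 = 1 XOR 0 = 1
G6 = 1 OR 1 = 1
G7 = 0 XOR 1 = 1
G8 = 1 OR 1 = 1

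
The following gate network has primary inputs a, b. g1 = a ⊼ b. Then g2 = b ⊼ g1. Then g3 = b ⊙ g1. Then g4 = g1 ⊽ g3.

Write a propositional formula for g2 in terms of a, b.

g1 = a ⊼ b
g2 = b ⊼ g1 = b ⊼ (a ⊼ b)

b ⊼ (a ⊼ b)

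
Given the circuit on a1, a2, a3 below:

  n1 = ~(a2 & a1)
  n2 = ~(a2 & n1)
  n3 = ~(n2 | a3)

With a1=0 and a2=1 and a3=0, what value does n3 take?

n1 = ~(1 & 0) = 1
n2 = ~(1 & 1) = 0
n3 = ~(0 | 0) = 1

1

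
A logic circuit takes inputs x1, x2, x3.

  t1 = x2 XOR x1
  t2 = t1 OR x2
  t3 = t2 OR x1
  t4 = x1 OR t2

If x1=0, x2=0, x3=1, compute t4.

0

t1 = 0 XOR 0 = 0
t2 = 0 OR 0 = 0
t4 = 0 OR 0 = 0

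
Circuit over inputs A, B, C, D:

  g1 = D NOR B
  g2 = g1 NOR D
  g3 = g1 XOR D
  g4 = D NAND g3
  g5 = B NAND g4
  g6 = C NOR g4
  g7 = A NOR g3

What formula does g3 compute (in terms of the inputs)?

(D NOR B) XOR D

g1 = D NOR B
g3 = g1 XOR D = (D NOR B) XOR D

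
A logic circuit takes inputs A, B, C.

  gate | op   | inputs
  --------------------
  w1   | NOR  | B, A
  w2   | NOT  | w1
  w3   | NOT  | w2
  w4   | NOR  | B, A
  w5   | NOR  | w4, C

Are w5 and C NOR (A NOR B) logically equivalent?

Yes

w4 = B NOR A
w5 = w4 NOR C = (B NOR A) NOR C
At A=0, B=0, C=0: circuit gives 0, formula gives 0.
At A=0, B=1, C=0: circuit gives 1, formula gives 1.
Agrees on all 8 inputs.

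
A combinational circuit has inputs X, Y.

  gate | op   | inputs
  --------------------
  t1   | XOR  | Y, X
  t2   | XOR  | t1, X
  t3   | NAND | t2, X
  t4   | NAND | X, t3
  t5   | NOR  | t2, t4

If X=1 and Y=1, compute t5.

t1 = 1 XOR 1 = 0
t2 = 0 XOR 1 = 1
t3 = 1 NAND 1 = 0
t4 = 1 NAND 0 = 1
t5 = 1 NOR 1 = 0

0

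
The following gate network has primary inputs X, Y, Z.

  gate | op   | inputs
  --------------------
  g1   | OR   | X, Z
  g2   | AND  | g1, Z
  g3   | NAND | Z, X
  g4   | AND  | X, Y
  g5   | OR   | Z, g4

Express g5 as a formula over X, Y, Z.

g4 = X AND Y
g5 = Z OR g4 = Z OR (X AND Y)

Z OR (X AND Y)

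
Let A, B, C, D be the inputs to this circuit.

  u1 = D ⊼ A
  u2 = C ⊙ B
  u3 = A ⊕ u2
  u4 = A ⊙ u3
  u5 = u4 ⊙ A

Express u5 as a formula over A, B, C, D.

u2 = C ⊙ B
u3 = A ⊕ u2 = A ⊕ (C ⊙ B)
u4 = A ⊙ u3 = A ⊙ (A ⊕ (C ⊙ B))
u5 = u4 ⊙ A = (A ⊙ (A ⊕ (C ⊙ B))) ⊙ A

(A ⊙ (A ⊕ (C ⊙ B))) ⊙ A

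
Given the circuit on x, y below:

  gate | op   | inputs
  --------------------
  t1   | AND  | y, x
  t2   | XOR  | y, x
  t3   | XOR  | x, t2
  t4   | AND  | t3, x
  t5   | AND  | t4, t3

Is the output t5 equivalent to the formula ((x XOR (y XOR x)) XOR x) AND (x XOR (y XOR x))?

No

t2 = y XOR x
t3 = x XOR t2 = x XOR (y XOR x)
t4 = t3 AND x = (x XOR (y XOR x)) AND x
t5 = t4 AND t3 = ((x XOR (y XOR x)) AND x) AND (x XOR (y XOR x))
At x=0, y=1: circuit gives 0, formula gives 1.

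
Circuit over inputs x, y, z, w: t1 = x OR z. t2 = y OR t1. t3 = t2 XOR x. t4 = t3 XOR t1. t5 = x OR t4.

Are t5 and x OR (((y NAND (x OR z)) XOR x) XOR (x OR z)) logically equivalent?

t1 = x OR z
t2 = y OR t1 = y OR (x OR z)
t3 = t2 XOR x = (y OR (x OR z)) XOR x
t4 = t3 XOR t1 = ((y OR (x OR z)) XOR x) XOR (x OR z)
t5 = x OR t4 = x OR (((y OR (x OR z)) XOR x) XOR (x OR z))
At x=0, y=0, z=0, w=0: circuit gives 0, formula gives 1.

No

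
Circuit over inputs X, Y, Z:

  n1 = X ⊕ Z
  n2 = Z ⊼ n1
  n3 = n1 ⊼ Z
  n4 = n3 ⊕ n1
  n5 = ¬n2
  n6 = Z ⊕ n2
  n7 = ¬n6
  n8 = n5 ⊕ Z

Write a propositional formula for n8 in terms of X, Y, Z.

n1 = X ⊕ Z
n2 = Z ⊼ n1 = Z ⊼ (X ⊕ Z)
n5 = ¬n2 = ¬(Z ⊼ (X ⊕ Z))
n8 = n5 ⊕ Z = ¬(Z ⊼ (X ⊕ Z)) ⊕ Z

¬(Z ⊼ (X ⊕ Z)) ⊕ Z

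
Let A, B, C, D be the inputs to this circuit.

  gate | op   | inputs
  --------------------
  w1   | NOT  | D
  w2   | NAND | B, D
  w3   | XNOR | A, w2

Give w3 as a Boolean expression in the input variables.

w2 = B NAND D
w3 = A XNOR w2 = A XNOR (B NAND D)

A XNOR (B NAND D)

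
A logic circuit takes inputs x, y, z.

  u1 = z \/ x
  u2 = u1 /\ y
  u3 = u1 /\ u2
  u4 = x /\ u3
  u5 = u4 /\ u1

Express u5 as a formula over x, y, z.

(x /\ ((z \/ x) /\ ((z \/ x) /\ y))) /\ (z \/ x)

u1 = z \/ x
u2 = u1 /\ y = (z \/ x) /\ y
u3 = u1 /\ u2 = (z \/ x) /\ ((z \/ x) /\ y)
u4 = x /\ u3 = x /\ ((z \/ x) /\ ((z \/ x) /\ y))
u5 = u4 /\ u1 = (x /\ ((z \/ x) /\ ((z \/ x) /\ y))) /\ (z \/ x)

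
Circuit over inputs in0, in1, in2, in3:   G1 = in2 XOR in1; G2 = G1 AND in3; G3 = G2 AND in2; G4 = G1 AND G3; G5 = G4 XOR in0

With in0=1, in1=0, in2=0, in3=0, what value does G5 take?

G1 = 0 XOR 0 = 0
G2 = 0 AND 0 = 0
G3 = 0 AND 0 = 0
G4 = 0 AND 0 = 0
G5 = 0 XOR 1 = 1

1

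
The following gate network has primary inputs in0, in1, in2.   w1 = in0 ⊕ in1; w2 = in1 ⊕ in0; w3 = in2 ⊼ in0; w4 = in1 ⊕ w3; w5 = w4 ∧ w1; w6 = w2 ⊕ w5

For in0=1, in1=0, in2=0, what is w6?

w1 = 1 ⊕ 0 = 1
w2 = 0 ⊕ 1 = 1
w3 = 0 ⊼ 1 = 1
w4 = 0 ⊕ 1 = 1
w5 = 1 ∧ 1 = 1
w6 = 1 ⊕ 1 = 0

0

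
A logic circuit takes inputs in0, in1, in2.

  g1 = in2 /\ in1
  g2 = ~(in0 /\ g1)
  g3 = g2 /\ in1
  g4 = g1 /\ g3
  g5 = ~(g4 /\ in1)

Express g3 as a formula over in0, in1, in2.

(~(in0 /\ (in2 /\ in1))) /\ in1

g1 = in2 /\ in1
g2 = ~(in0 /\ g1) = ~(in0 /\ (in2 /\ in1))
g3 = g2 /\ in1 = (~(in0 /\ (in2 /\ in1))) /\ in1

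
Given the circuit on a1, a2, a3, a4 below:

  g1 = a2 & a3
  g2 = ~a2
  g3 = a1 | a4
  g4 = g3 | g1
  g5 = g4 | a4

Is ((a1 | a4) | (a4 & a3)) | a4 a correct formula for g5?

No

g1 = a2 & a3
g3 = a1 | a4
g4 = g3 | g1 = (a1 | a4) | (a2 & a3)
g5 = g4 | a4 = ((a1 | a4) | (a2 & a3)) | a4
At a1=0, a2=1, a3=1, a4=0: circuit gives 1, formula gives 0.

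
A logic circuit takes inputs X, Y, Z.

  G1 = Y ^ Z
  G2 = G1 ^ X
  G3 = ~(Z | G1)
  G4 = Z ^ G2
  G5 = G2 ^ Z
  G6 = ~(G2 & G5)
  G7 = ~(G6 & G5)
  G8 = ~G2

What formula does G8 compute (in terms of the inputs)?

~((Y ^ Z) ^ X)

G1 = Y ^ Z
G2 = G1 ^ X = (Y ^ Z) ^ X
G8 = ~G2 = ~((Y ^ Z) ^ X)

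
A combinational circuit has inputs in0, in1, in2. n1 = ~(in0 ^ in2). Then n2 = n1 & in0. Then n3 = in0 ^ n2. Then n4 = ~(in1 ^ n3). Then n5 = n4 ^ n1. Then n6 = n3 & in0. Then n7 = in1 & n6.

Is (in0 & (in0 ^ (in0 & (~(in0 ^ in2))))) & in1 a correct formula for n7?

Yes

n1 = ~(in0 ^ in2)
n2 = n1 & in0 = (~(in0 ^ in2)) & in0
n3 = in0 ^ n2 = in0 ^ ((~(in0 ^ in2)) & in0)
n6 = n3 & in0 = (in0 ^ ((~(in0 ^ in2)) & in0)) & in0
n7 = in1 & n6 = in1 & ((in0 ^ ((~(in0 ^ in2)) & in0)) & in0)
At in0=0, in1=0, in2=0: circuit gives 0, formula gives 0.
At in0=1, in1=1, in2=0: circuit gives 1, formula gives 1.
Agrees on all 8 inputs.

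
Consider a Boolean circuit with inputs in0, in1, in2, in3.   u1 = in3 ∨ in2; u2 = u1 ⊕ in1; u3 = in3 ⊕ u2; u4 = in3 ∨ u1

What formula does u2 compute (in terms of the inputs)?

(in3 ∨ in2) ⊕ in1

u1 = in3 ∨ in2
u2 = u1 ⊕ in1 = (in3 ∨ in2) ⊕ in1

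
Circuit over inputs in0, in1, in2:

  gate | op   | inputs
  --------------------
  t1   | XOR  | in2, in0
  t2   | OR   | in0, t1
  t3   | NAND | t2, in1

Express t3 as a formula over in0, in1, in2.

t1 = in2 XOR in0
t2 = in0 OR t1 = in0 OR (in2 XOR in0)
t3 = t2 NAND in1 = (in0 OR (in2 XOR in0)) NAND in1

(in0 OR (in2 XOR in0)) NAND in1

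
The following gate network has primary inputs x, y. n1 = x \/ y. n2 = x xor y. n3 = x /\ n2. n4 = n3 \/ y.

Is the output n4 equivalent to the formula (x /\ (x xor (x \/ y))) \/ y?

No

n2 = x xor y
n3 = x /\ n2 = x /\ (x xor y)
n4 = n3 \/ y = (x /\ (x xor y)) \/ y
At x=1, y=0: circuit gives 1, formula gives 0.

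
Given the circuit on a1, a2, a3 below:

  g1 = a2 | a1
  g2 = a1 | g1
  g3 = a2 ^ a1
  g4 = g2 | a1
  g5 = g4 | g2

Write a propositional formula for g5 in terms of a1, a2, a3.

((a1 | (a2 | a1)) | a1) | (a1 | (a2 | a1))

g1 = a2 | a1
g2 = a1 | g1 = a1 | (a2 | a1)
g4 = g2 | a1 = (a1 | (a2 | a1)) | a1
g5 = g4 | g2 = ((a1 | (a2 | a1)) | a1) | (a1 | (a2 | a1))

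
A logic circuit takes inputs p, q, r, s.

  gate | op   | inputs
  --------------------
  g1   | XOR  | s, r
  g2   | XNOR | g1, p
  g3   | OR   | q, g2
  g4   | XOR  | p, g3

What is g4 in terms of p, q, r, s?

p XOR (q OR ((s XOR r) XNOR p))

g1 = s XOR r
g2 = g1 XNOR p = (s XOR r) XNOR p
g3 = q OR g2 = q OR ((s XOR r) XNOR p)
g4 = p XOR g3 = p XOR (q OR ((s XOR r) XNOR p))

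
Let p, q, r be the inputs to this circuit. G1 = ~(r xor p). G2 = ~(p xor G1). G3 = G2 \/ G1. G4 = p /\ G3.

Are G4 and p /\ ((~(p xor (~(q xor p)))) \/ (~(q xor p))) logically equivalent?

G1 = ~(r xor p)
G2 = ~(p xor G1) = ~(p xor (~(r xor p)))
G3 = G2 \/ G1 = (~(p xor (~(r xor p)))) \/ (~(r xor p))
G4 = p /\ G3 = p /\ ((~(p xor (~(r xor p)))) \/ (~(r xor p)))
At p=1, q=0, r=1: circuit gives 1, formula gives 0.

No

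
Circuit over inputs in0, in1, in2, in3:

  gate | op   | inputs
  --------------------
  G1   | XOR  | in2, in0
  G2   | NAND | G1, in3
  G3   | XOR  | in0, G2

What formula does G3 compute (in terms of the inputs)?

in0 XOR ((in2 XOR in0) NAND in3)

G1 = in2 XOR in0
G2 = G1 NAND in3 = (in2 XOR in0) NAND in3
G3 = in0 XOR G2 = in0 XOR ((in2 XOR in0) NAND in3)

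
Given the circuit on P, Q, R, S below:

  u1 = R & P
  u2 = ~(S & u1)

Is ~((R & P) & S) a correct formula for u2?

u1 = R & P
u2 = ~(S & u1) = ~(S & (R & P))
At P=1, Q=0, R=1, S=1: circuit gives 0, formula gives 0.
At P=0, Q=0, R=0, S=0: circuit gives 1, formula gives 1.
Agrees on all 16 inputs.

Yes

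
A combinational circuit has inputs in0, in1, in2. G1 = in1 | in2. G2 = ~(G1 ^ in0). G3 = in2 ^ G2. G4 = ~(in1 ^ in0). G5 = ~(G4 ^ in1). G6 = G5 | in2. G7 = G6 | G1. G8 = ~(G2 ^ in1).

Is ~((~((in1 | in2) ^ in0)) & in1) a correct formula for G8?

G1 = in1 | in2
G2 = ~(G1 ^ in0) = ~((in1 | in2) ^ in0)
G8 = ~(G2 ^ in1) = ~((~((in1 | in2) ^ in0)) ^ in1)
At in0=0, in1=0, in2=0: circuit gives 0, formula gives 1.

No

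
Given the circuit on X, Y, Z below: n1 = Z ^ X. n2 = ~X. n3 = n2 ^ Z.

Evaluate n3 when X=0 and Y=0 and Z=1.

n2 = ~0 = 1
n3 = 1 ^ 1 = 0

0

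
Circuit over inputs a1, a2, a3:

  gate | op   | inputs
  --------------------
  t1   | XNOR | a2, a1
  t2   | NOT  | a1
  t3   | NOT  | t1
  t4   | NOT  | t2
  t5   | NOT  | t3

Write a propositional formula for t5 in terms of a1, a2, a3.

t1 = a2 XNOR a1
t3 = NOT t1 = NOT (a2 XNOR a1)
t5 = NOT t3 = NOT NOT (a2 XNOR a1)

NOT NOT (a2 XNOR a1)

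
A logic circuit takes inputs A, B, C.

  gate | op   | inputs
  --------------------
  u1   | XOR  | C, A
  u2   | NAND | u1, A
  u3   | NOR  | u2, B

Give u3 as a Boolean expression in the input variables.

((C XOR A) NAND A) NOR B

u1 = C XOR A
u2 = u1 NAND A = (C XOR A) NAND A
u3 = u2 NOR B = ((C XOR A) NAND A) NOR B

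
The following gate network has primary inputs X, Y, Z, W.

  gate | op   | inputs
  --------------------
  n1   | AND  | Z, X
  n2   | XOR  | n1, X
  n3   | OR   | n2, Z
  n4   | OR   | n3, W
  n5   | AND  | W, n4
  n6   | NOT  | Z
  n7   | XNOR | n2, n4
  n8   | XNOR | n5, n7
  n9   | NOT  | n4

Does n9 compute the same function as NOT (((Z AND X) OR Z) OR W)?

n1 = Z AND X
n2 = n1 XOR X = (Z AND X) XOR X
n3 = n2 OR Z = ((Z AND X) XOR X) OR Z
n4 = n3 OR W = (((Z AND X) XOR X) OR Z) OR W
n9 = NOT n4 = NOT ((((Z AND X) XOR X) OR Z) OR W)
At X=1, Y=0, Z=0, W=0: circuit gives 0, formula gives 1.

No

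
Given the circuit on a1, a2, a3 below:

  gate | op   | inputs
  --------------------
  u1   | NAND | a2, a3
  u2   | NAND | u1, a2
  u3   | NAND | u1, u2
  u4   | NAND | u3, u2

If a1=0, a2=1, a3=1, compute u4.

0

u1 = 1 NAND 1 = 0
u2 = 0 NAND 1 = 1
u3 = 0 NAND 1 = 1
u4 = 1 NAND 1 = 0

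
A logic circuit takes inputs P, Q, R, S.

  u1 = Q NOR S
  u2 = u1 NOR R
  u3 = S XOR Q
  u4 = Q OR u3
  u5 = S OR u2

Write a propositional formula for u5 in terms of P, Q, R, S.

S OR ((Q NOR S) NOR R)

u1 = Q NOR S
u2 = u1 NOR R = (Q NOR S) NOR R
u5 = S OR u2 = S OR ((Q NOR S) NOR R)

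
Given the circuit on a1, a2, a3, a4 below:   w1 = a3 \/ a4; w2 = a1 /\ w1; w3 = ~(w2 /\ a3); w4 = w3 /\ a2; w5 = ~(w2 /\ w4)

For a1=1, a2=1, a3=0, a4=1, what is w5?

0

w1 = 0 \/ 1 = 1
w2 = 1 /\ 1 = 1
w3 = ~(1 /\ 0) = 1
w4 = 1 /\ 1 = 1
w5 = ~(1 /\ 1) = 0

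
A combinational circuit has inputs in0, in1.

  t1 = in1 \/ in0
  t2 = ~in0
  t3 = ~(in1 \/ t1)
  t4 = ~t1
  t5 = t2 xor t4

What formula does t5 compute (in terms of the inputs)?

~in0 xor ~(in1 \/ in0)

t1 = in1 \/ in0
t2 = ~in0
t4 = ~t1 = ~(in1 \/ in0)
t5 = t2 xor t4 = ~in0 xor ~(in1 \/ in0)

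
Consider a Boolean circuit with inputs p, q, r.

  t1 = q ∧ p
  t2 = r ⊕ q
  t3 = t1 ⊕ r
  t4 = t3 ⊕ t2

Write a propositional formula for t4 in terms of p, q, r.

((q ∧ p) ⊕ r) ⊕ (r ⊕ q)

t1 = q ∧ p
t2 = r ⊕ q
t3 = t1 ⊕ r = (q ∧ p) ⊕ r
t4 = t3 ⊕ t2 = ((q ∧ p) ⊕ r) ⊕ (r ⊕ q)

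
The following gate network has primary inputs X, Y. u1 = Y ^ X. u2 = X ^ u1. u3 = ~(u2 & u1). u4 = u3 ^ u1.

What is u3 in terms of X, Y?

u1 = Y ^ X
u2 = X ^ u1 = X ^ (Y ^ X)
u3 = ~(u2 & u1) = ~((X ^ (Y ^ X)) & (Y ^ X))

~((X ^ (Y ^ X)) & (Y ^ X))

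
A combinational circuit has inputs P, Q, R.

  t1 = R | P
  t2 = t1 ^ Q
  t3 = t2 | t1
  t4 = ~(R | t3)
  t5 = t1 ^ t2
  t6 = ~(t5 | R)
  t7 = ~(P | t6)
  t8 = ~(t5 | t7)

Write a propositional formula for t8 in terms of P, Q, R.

t1 = R | P
t2 = t1 ^ Q = (R | P) ^ Q
t5 = t1 ^ t2 = (R | P) ^ ((R | P) ^ Q)
t6 = ~(t5 | R) = ~(((R | P) ^ ((R | P) ^ Q)) | R)
t7 = ~(P | t6) = ~(P | (~(((R | P) ^ ((R | P) ^ Q)) | R)))
t8 = ~(t5 | t7) = ~(((R | P) ^ ((R | P) ^ Q)) | (~(P | (~(((R | P) ^ ((R | P) ^ Q)) | R)))))

~(((R | P) ^ ((R | P) ^ Q)) | (~(P | (~(((R | P) ^ ((R | P) ^ Q)) | R)))))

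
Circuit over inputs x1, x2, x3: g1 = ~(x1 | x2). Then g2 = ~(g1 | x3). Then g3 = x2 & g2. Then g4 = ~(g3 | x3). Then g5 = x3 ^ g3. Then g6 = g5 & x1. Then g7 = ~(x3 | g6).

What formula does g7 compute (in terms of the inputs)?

~(x3 | ((x3 ^ (x2 & (~((~(x1 | x2)) | x3)))) & x1))

g1 = ~(x1 | x2)
g2 = ~(g1 | x3) = ~((~(x1 | x2)) | x3)
g3 = x2 & g2 = x2 & (~((~(x1 | x2)) | x3))
g5 = x3 ^ g3 = x3 ^ (x2 & (~((~(x1 | x2)) | x3)))
g6 = g5 & x1 = (x3 ^ (x2 & (~((~(x1 | x2)) | x3)))) & x1
g7 = ~(x3 | g6) = ~(x3 | ((x3 ^ (x2 & (~((~(x1 | x2)) | x3)))) & x1))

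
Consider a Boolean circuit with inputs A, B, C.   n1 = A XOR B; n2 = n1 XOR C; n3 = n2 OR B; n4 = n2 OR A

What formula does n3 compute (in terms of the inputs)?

((A XOR B) XOR C) OR B

n1 = A XOR B
n2 = n1 XOR C = (A XOR B) XOR C
n3 = n2 OR B = ((A XOR B) XOR C) OR B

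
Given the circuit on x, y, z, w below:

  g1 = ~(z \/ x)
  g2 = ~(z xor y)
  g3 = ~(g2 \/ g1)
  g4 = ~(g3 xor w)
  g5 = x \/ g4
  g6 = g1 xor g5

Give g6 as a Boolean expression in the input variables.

g1 = ~(z \/ x)
g2 = ~(z xor y)
g3 = ~(g2 \/ g1) = ~((~(z xor y)) \/ (~(z \/ x)))
g4 = ~(g3 xor w) = ~((~((~(z xor y)) \/ (~(z \/ x)))) xor w)
g5 = x \/ g4 = x \/ (~((~((~(z xor y)) \/ (~(z \/ x)))) xor w))
g6 = g1 xor g5 = (~(z \/ x)) xor (x \/ (~((~((~(z xor y)) \/ (~(z \/ x)))) xor w)))

(~(z \/ x)) xor (x \/ (~((~((~(z xor y)) \/ (~(z \/ x)))) xor w)))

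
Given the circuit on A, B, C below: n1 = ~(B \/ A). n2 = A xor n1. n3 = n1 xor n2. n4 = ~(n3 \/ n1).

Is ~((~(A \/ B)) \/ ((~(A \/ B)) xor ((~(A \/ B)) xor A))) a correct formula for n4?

Yes

n1 = ~(B \/ A)
n2 = A xor n1 = A xor (~(B \/ A))
n3 = n1 xor n2 = (~(B \/ A)) xor (A xor (~(B \/ A)))
n4 = ~(n3 \/ n1) = ~(((~(B \/ A)) xor (A xor (~(B \/ A)))) \/ (~(B \/ A)))
At A=0, B=0, C=0: circuit gives 0, formula gives 0.
At A=0, B=1, C=0: circuit gives 1, formula gives 1.
Agrees on all 8 inputs.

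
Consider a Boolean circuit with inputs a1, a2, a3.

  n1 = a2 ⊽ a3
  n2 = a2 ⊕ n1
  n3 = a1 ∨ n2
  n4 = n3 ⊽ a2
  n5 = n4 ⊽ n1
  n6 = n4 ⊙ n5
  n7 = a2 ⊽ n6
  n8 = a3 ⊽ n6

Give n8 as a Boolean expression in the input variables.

a3 ⊽ (((a1 ∨ (a2 ⊕ (a2 ⊽ a3))) ⊽ a2) ⊙ (((a1 ∨ (a2 ⊕ (a2 ⊽ a3))) ⊽ a2) ⊽ (a2 ⊽ a3)))

n1 = a2 ⊽ a3
n2 = a2 ⊕ n1 = a2 ⊕ (a2 ⊽ a3)
n3 = a1 ∨ n2 = a1 ∨ (a2 ⊕ (a2 ⊽ a3))
n4 = n3 ⊽ a2 = (a1 ∨ (a2 ⊕ (a2 ⊽ a3))) ⊽ a2
n5 = n4 ⊽ n1 = ((a1 ∨ (a2 ⊕ (a2 ⊽ a3))) ⊽ a2) ⊽ (a2 ⊽ a3)
n6 = n4 ⊙ n5 = ((a1 ∨ (a2 ⊕ (a2 ⊽ a3))) ⊽ a2) ⊙ (((a1 ∨ (a2 ⊕ (a2 ⊽ a3))) ⊽ a2) ⊽ (a2 ⊽ a3))
n8 = a3 ⊽ n6 = a3 ⊽ (((a1 ∨ (a2 ⊕ (a2 ⊽ a3))) ⊽ a2) ⊙ (((a1 ∨ (a2 ⊕ (a2 ⊽ a3))) ⊽ a2) ⊽ (a2 ⊽ a3)))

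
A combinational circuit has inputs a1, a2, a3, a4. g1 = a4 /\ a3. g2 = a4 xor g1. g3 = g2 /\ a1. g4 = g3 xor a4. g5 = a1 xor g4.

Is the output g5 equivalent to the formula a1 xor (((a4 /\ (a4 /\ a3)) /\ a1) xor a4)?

No

g1 = a4 /\ a3
g2 = a4 xor g1 = a4 xor (a4 /\ a3)
g3 = g2 /\ a1 = (a4 xor (a4 /\ a3)) /\ a1
g4 = g3 xor a4 = ((a4 xor (a4 /\ a3)) /\ a1) xor a4
g5 = a1 xor g4 = a1 xor (((a4 xor (a4 /\ a3)) /\ a1) xor a4)
At a1=1, a2=0, a3=0, a4=1: circuit gives 1, formula gives 0.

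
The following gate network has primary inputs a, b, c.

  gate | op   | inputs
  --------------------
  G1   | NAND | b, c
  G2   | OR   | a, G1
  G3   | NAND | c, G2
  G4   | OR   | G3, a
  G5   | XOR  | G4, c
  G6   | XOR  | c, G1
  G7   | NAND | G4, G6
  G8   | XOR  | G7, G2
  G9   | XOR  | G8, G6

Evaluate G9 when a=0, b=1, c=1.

1

G1 = 1 NAND 1 = 0
G2 = 0 OR 0 = 0
G3 = 1 NAND 0 = 1
G4 = 1 OR 0 = 1
G6 = 1 XOR 0 = 1
G7 = 1 NAND 1 = 0
G8 = 0 XOR 0 = 0
G9 = 0 XOR 1 = 1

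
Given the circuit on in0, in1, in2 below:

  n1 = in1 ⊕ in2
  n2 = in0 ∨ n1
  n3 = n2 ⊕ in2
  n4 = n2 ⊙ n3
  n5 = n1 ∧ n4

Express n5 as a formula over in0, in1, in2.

(in1 ⊕ in2) ∧ ((in0 ∨ (in1 ⊕ in2)) ⊙ ((in0 ∨ (in1 ⊕ in2)) ⊕ in2))

n1 = in1 ⊕ in2
n2 = in0 ∨ n1 = in0 ∨ (in1 ⊕ in2)
n3 = n2 ⊕ in2 = (in0 ∨ (in1 ⊕ in2)) ⊕ in2
n4 = n2 ⊙ n3 = (in0 ∨ (in1 ⊕ in2)) ⊙ ((in0 ∨ (in1 ⊕ in2)) ⊕ in2)
n5 = n1 ∧ n4 = (in1 ⊕ in2) ∧ ((in0 ∨ (in1 ⊕ in2)) ⊙ ((in0 ∨ (in1 ⊕ in2)) ⊕ in2))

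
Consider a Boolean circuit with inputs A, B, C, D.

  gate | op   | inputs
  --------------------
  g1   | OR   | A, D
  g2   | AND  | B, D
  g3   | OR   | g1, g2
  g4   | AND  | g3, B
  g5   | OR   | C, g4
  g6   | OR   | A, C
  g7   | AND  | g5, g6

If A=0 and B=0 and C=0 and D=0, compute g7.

0

g1 = 0 OR 0 = 0
g2 = 0 AND 0 = 0
g3 = 0 OR 0 = 0
g4 = 0 AND 0 = 0
g5 = 0 OR 0 = 0
g6 = 0 OR 0 = 0
g7 = 0 AND 0 = 0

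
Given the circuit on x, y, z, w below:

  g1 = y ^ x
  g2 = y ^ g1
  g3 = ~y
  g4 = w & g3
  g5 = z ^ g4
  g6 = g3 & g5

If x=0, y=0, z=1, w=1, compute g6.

g3 = ~0 = 1
g4 = 1 & 1 = 1
g5 = 1 ^ 1 = 0
g6 = 1 & 0 = 0

0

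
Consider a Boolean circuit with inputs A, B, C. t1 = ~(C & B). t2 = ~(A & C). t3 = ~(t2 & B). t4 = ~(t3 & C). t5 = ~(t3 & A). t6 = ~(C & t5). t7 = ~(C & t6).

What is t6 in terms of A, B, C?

t2 = ~(A & C)
t3 = ~(t2 & B) = ~((~(A & C)) & B)
t5 = ~(t3 & A) = ~((~((~(A & C)) & B)) & A)
t6 = ~(C & t5) = ~(C & (~((~((~(A & C)) & B)) & A)))

~(C & (~((~((~(A & C)) & B)) & A)))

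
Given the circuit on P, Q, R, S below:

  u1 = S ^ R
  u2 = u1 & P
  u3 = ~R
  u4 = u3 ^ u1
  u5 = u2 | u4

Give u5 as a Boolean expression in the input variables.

((S ^ R) & P) | (~R ^ (S ^ R))

u1 = S ^ R
u2 = u1 & P = (S ^ R) & P
u3 = ~R
u4 = u3 ^ u1 = ~R ^ (S ^ R)
u5 = u2 | u4 = ((S ^ R) & P) | (~R ^ (S ^ R))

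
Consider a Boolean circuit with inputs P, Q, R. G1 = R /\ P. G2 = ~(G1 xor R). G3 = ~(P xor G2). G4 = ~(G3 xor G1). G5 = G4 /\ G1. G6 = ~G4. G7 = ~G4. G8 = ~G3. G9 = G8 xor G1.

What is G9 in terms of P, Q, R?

G1 = R /\ P
G2 = ~(G1 xor R) = ~((R /\ P) xor R)
G3 = ~(P xor G2) = ~(P xor (~((R /\ P) xor R)))
G8 = ~G3 = ~(~(P xor (~((R /\ P) xor R))))
G9 = G8 xor G1 = ~(~(P xor (~((R /\ P) xor R)))) xor (R /\ P)

~(~(P xor (~((R /\ P) xor R)))) xor (R /\ P)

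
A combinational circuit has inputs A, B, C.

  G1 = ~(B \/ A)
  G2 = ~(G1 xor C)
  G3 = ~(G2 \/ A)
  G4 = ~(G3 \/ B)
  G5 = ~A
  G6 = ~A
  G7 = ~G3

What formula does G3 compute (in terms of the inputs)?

~((~((~(B \/ A)) xor C)) \/ A)

G1 = ~(B \/ A)
G2 = ~(G1 xor C) = ~((~(B \/ A)) xor C)
G3 = ~(G2 \/ A) = ~((~((~(B \/ A)) xor C)) \/ A)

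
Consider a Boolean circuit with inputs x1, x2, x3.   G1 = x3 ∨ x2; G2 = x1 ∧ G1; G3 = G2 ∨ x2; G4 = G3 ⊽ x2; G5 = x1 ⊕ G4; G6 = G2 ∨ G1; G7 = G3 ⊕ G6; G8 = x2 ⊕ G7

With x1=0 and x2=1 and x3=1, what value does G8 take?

1

G1 = 1 ∨ 1 = 1
G2 = 0 ∧ 1 = 0
G3 = 0 ∨ 1 = 1
G6 = 0 ∨ 1 = 1
G7 = 1 ⊕ 1 = 0
G8 = 1 ⊕ 0 = 1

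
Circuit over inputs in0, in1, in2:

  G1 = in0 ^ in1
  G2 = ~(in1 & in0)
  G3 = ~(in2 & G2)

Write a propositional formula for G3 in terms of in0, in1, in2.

~(in2 & (~(in1 & in0)))

G2 = ~(in1 & in0)
G3 = ~(in2 & G2) = ~(in2 & (~(in1 & in0)))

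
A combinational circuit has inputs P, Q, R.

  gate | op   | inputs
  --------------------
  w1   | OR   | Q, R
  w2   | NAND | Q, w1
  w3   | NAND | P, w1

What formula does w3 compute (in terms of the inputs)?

P NAND (Q OR R)

w1 = Q OR R
w3 = P NAND w1 = P NAND (Q OR R)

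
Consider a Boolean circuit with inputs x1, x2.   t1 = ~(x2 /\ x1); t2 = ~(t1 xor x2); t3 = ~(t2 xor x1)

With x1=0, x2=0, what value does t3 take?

1

t1 = ~(0 /\ 0) = 1
t2 = ~(1 xor 0) = 0
t3 = ~(0 xor 0) = 1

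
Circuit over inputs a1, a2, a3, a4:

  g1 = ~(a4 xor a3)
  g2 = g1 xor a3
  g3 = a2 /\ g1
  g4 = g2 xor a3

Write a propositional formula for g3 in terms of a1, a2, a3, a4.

a2 /\ (~(a4 xor a3))

g1 = ~(a4 xor a3)
g3 = a2 /\ g1 = a2 /\ (~(a4 xor a3))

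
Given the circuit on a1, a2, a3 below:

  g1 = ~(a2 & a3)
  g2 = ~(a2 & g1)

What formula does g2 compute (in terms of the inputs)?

g1 = ~(a2 & a3)
g2 = ~(a2 & g1) = ~(a2 & (~(a2 & a3)))

~(a2 & (~(a2 & a3)))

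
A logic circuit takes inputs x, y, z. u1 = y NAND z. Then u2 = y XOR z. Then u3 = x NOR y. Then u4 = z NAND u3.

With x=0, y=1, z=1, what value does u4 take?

u3 = 0 NOR 1 = 0
u4 = 1 NAND 0 = 1

1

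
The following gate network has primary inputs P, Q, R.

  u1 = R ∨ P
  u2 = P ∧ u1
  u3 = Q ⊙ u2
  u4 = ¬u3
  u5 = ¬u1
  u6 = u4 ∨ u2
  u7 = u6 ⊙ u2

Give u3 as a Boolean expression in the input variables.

Q ⊙ (P ∧ (R ∨ P))

u1 = R ∨ P
u2 = P ∧ u1 = P ∧ (R ∨ P)
u3 = Q ⊙ u2 = Q ⊙ (P ∧ (R ∨ P))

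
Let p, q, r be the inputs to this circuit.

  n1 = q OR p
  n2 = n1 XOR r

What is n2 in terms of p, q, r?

(q OR p) XOR r

n1 = q OR p
n2 = n1 XOR r = (q OR p) XOR r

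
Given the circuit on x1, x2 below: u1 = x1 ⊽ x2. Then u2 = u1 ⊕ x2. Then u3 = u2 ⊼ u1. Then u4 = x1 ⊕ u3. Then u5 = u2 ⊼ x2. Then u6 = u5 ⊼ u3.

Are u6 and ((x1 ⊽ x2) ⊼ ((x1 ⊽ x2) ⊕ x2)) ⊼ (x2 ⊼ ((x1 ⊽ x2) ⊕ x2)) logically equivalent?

Yes

u1 = x1 ⊽ x2
u2 = u1 ⊕ x2 = (x1 ⊽ x2) ⊕ x2
u3 = u2 ⊼ u1 = ((x1 ⊽ x2) ⊕ x2) ⊼ (x1 ⊽ x2)
u5 = u2 ⊼ x2 = ((x1 ⊽ x2) ⊕ x2) ⊼ x2
u6 = u5 ⊼ u3 = (((x1 ⊽ x2) ⊕ x2) ⊼ x2) ⊼ (((x1 ⊽ x2) ⊕ x2) ⊼ (x1 ⊽ x2))
At x1=1, x2=0: circuit gives 0, formula gives 0.
At x1=0, x2=0: circuit gives 1, formula gives 1.
Agrees on all 4 inputs.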